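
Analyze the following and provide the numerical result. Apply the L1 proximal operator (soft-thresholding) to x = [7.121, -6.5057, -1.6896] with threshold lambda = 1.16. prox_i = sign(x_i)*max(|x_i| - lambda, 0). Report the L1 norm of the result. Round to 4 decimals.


Soft-thresholding with lambda = 1.16:
prox(7.121) = sign(7.121)*max(|7.121| - 1.16, 0) = 5.961
prox(-6.5057) = sign(-6.5057)*max(|-6.5057| - 1.16, 0) = -5.3457
prox(-1.6896) = sign(-1.6896)*max(|-1.6896| - 1.16, 0) = -0.5296
prox(x) = [5.961, -5.3457, -0.5296]
||prox(x)||_1 = 5.961 + 5.3457 + 0.5296 = 11.8363


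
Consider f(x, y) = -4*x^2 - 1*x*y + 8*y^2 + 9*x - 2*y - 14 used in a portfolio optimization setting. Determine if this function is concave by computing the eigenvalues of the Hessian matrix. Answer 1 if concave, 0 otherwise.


The Hessian of f(x,y) = -4*x^2 - 1*x*y + 8*y^2 + 9*x - 2*y - 14 is:
H = [[-8, -1], [-1, 16]]
Trace = -8 + 16 = 8
Determinant = -8*16 - (-1)^2 = -129
Discriminant = (8)^2 - 4*-129 = 580.0
Eigenvalues: lambda_1 = -8.0416, lambda_2 = 16.0416
The function is not concave.

0


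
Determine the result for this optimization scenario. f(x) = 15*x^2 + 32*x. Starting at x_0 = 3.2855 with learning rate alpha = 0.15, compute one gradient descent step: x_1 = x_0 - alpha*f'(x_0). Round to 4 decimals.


We compute the gradient at x_0 and apply the update.
f'(x) = 30*x + 32
f'(3.2855) = 30*3.2855 + 32 = 130.565
x_1 = 3.2855 - 0.15*130.565 = -16.2993


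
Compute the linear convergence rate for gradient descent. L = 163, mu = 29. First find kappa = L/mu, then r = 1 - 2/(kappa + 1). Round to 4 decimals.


Step 1: Compute the condition number.
kappa = L/mu = 163/29 = 5.6207
Step 2: Compute the convergence rate.
r = 1 - 2/(kappa + 1) = 1 - 2*mu/(L + mu) = (L - mu)/(L + mu) = 134/192 = 0.6979


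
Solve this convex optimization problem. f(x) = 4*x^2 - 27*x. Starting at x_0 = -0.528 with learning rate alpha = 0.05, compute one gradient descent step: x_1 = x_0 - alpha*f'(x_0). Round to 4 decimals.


We compute the gradient at x_0 and apply the update.
f'(x) = 8*x - 27
f'(-0.528) = 8*-0.528 - 27 = -31.224
x_1 = -0.528 - 0.05*-31.224 = 1.0332


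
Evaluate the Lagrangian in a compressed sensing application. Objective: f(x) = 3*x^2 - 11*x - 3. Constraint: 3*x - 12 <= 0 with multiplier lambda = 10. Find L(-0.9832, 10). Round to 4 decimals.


Step 1: Evaluate f(x).
f(-0.9832) = 3*(-0.9832)^2 - 11*(-0.9832) - 3 = 10.7152
Step 2: Evaluate g(x).
g(-0.9832) = 3*-0.9832 - 12 = -14.9496
Step 3: Compute Lagrangian.
L = 10.7152 + 10*-14.9496 = -138.7808


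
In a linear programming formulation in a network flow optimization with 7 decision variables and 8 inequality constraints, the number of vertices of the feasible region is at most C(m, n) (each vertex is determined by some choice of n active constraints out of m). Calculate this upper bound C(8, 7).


Each vertex corresponds to some choice of n active constraints out of m, so the number of vertices is at most C(m, n) = m! / (n!(m-n)!).
m = 8, n = 7
Numerator: 8 * 7 * 6 * 5 * 4 * 3 * 2
Denominator: 7! = 5040
C(8, 7) = 8


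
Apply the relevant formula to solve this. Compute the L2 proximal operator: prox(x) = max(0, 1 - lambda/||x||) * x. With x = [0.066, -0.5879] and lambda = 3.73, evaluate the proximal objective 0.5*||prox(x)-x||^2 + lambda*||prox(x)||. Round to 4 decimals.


Step 1: Compute ||x||.
||x|| = 0.5916
Step 2: Compute scaling factor.
scale = max(0, 1 - 3.73/0.5916) = 0.0
Step 3: prox(x) = [0.0, -0.0]
||prox(x)|| = 0.0
Step 4: Proximal objective.
0.5*||prox-x||^2 = 0.175
lambda*||prox|| = 0.0
Total = 0.175


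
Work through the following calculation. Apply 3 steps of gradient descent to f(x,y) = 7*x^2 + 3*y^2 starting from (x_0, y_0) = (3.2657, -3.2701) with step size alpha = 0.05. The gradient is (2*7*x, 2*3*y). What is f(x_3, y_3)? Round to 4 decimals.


Gradient descent on f(x,y) = 7*x^2 + 3*y^2.
Starting point: (3.2657, -3.2701), alpha = 0.05
Step 1: grad_x = 2*7*3.2657 = 45.7198, grad_y = 2*3*-3.2701 = -19.6206
  x_1 = 3.2657 - 0.05*45.7198 = 0.9797
  y_1 = -3.2701 - 0.05*-19.6206 = -2.2891
Step 2: grad_x = 2*7*0.9797 = 13.7159, grad_y = 2*3*-2.2891 = -13.7344
  x_2 = 0.9797 - 0.05*13.7159 = 0.2939
  y_2 = -2.2891 - 0.05*-13.7344 = -1.6023
Step 3: grad_x = 2*7*0.2939 = 4.1148, grad_y = 2*3*-1.6023 = -9.6141
  x_3 = 0.2939 - 0.05*4.1148 = 0.0882
  y_3 = -1.6023 - 0.05*-9.6141 = -1.1216
f(0.0882, -1.1216) = 7*0.0882^2 + 3*(-1.1216)^2 = 3.8287


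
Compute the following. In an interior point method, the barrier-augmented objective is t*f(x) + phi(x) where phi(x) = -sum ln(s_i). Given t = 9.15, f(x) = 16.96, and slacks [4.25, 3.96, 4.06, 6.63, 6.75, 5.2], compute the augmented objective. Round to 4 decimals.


Step 1: Compute log-barrier.
ln values: [1.4469, 1.3762, 1.4012, 1.8916, 1.9095, 1.6487]
phi = -(1.4469 + 1.3762 + 1.4012 + 1.8916 + 1.9095 + 1.6487) = -9.6742
Step 2: Compute augmented objective.
t*f(x) = 9.15*16.96 = 155.184
Total = 155.184 - 9.6742 = 145.5098


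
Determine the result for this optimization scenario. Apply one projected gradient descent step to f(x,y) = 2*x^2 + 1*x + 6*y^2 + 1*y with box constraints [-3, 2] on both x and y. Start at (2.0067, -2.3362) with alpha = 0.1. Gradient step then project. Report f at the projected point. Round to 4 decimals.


Step 1: Compute gradient at (2.0067, -2.3362).
grad_x = 2*2*2.0067 + 1 = 9.0268
grad_y = 2*6*-2.3362 + 1 = -27.0344
Step 2: Gradient step.
x_raw = 2.0067 - 0.1*9.0268 = 1.104
y_raw = -2.3362 - 0.1*-27.0344 = 0.3672
Step 3: Project onto [-3, 2].
x_proj = clip(1.104) = 1.104
y_proj = clip(0.3672) = 0.3672
Step 4: Evaluate f.
f(1.104, 0.3672) = 4.7182


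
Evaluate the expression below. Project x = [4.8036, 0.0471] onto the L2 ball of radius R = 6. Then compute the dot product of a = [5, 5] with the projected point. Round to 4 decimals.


Step 1: Compute ||x|| (intermediates to 6 decimals).
||x|| = sqrt(4.8036^2 + 0.0471^2) = 4.803831
Step 2: Project.
Since ||x|| <= R, proj = x (no scaling needed).
proj(x) = [4.8036, 0.0471]
Step 3: Dot product.
a^T * proj(x) = 5*4.8036 + 5*0.0471 = 24.2535


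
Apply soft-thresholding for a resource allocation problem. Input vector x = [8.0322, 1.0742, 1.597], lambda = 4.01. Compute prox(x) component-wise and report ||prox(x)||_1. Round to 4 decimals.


Soft-thresholding with lambda = 4.01:
prox(8.0322) = sign(8.0322)*max(|8.0322| - 4.01, 0) = 4.0222
prox(1.0742) = sign(1.0742)*max(|1.0742| - 4.01, 0) = 0.0
prox(1.597) = sign(1.597)*max(|1.597| - 4.01, 0) = 0.0
prox(x) = [4.0222, 0.0, 0.0]
||prox(x)||_1 = 4.0222 + 0.0 + 0.0 = 4.0222


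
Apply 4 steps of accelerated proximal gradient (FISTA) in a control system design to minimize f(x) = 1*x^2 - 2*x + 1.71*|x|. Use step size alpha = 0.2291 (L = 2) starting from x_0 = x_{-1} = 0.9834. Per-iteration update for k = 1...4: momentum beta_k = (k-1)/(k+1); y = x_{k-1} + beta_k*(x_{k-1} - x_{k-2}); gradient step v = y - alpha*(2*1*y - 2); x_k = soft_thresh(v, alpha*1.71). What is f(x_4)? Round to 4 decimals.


FISTA on f(x) = 1*x^2 - 2*x + 1.71*|x|
L = 2, alpha = 0.2291
Iteration 1: beta = 0.0, y = 0.9834 + 0.0*(0.9834 - 0.9834) = 0.9834
  grad(y) = -0.0332, v = y - alpha*grad = 0.991
  prox(v) = soft_thresh(0.991, 0.3918) = 0.5992
Iteration 2: beta = 0.3333, y = 0.5992 + 0.3333*(0.5992 - 0.9834) = 0.4712
  grad(y) = -1.0576, v = y - alpha*grad = 0.7135
  prox(v) = soft_thresh(0.7135, 0.3918) = 0.3217
Iteration 3: beta = 0.5, y = 0.3217 + 0.5*(0.3217 - 0.5992) = 0.183
  grad(y) = -1.6341, v = y - alpha*grad = 0.5573
  prox(v) = soft_thresh(0.5573, 0.3918) = 0.1656
Iteration 4: beta = 0.6, y = 0.1656 + 0.6*(0.1656 - 0.3217) = 0.0719
  grad(y) = -1.8562, v = y - alpha*grad = 0.4971
  prox(v) = soft_thresh(0.4971, 0.3918) = 0.1054
f(x_4) = 1*0.1054^2 - 2*0.1054 + 1.71*|0.1054| = -0.0195


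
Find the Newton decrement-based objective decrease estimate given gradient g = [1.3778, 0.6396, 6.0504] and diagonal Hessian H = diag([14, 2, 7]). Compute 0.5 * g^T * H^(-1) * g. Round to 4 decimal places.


Step 1: H is diagonal, so H^(-1) * g = [0.0984, 0.3198, 0.8643].
Step 2: g^T H^(-1) g = sum_i g_i^2 / H_ii
  = (1.3778)^2/14 + (0.6396)^2/2 + (6.0504)^2/7
  = 0.1356 + 0.2045 + 5.2296 = 5.5698
Step 3: Objective decrease = 0.5 * g^T H^(-1) g = 2.7849


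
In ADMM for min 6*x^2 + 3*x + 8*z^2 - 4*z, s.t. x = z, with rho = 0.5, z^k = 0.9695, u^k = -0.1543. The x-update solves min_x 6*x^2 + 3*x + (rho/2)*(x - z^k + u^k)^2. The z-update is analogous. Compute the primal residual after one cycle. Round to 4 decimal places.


ADMM iteration with rho = 0.5, z^k = 0.9695, u^k = -0.1543
Step 1: x-update.
Minimize 6*x^2 + 3*x + (0.5/2)*(x - 0.9695 - 0.1543)^2
FOC: (2*6 + 0.5)*x = -3 + 0.5*(0.9695 + 0.1543)
x^{k+1} = -0.195
Step 2: z-update.
Minimize 8*z^2 - 4*z + (0.5/2)*(-0.195 - z - 0.1543)^2
FOC: (2*8 + 0.5)*z = 4 + 0.5*(-0.195 - 0.1543)
z^{k+1} = 0.2318
Step 3: u-update.
u^{k+1} = -0.1543 - 0.195 - 0.2318 = -0.5812
Step 4: Primal residual = |-0.195 - 0.2318| = 0.4269


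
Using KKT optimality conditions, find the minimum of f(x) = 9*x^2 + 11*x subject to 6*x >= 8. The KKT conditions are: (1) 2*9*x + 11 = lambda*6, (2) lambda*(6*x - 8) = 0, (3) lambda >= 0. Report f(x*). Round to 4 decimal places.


Step 1: Try lambda = 0 (constraint inactive).
x_unc = -11/(2*9) = -0.6111
Check: 6*-0.6111 = -3.6666 < 8 -- violated!
Step 2: Constraint must be active: 6*x = 8
x* = 8/6 = 4/3 = 1.3333 (rounded; the exact value 4/3 is used below)
lambda = (2*9*(4/3) + 11)/6 = 5.8333
Step 3: Compute optimal value.
f(x*) = 9*(4/3)^2 + 11*(4/3) = 30.6667


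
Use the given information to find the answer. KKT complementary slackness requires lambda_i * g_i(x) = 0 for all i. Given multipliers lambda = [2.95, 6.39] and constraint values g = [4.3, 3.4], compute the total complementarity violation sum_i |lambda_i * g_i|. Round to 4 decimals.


KKT complementary slackness check:
lambda_1 * g_1 = 2.95 * 4.3 = 12.685
lambda_2 * g_2 = 6.39 * 3.4 = 21.726
Total violation = 12.685 + 21.726 = 34.411


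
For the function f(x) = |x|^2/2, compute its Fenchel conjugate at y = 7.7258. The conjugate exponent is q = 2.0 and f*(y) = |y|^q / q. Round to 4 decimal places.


The conjugate exponent q satisfies 1/p + 1/q = 1.
p = 2, so q = 2/(2 - 1) = 2.0
|y|^q = 7.7258^2.0 = 59.688
f*(7.7258) = 59.688 / 2.0 = 29.844


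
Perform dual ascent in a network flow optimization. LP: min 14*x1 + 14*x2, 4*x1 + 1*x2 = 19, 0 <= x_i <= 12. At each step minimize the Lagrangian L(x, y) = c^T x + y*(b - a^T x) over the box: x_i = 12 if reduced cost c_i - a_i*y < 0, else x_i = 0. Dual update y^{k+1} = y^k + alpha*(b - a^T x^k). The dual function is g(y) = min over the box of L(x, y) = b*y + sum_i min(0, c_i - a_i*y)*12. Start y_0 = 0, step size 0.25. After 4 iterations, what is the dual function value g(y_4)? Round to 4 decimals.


Dual ascent for LP: min 14*x1 + 14*x2, 4*x1 + 1*x2 = 19, 0 <= x_i <= 12
Step 1: y^k = 0.0, reduced costs: (14.0, 14.0)
  x^k = (0.0, 0.0), subgradient = b - a^T x = 19.0
  y^{k+1} = 0.0 + 0.25*19.0 = 4.75
Step 2: y^k = 4.75, reduced costs: (-5.0, 9.25)
  x^k = (12.0, 0.0), subgradient = b - a^T x = -29.0
  y^{k+1} = 4.75 + 0.25*-29.0 = -2.5
Step 3: y^k = -2.5, reduced costs: (24.0, 16.5)
  x^k = (0.0, 0.0), subgradient = b - a^T x = 19.0
  y^{k+1} = -2.5 + 0.25*19.0 = 2.25
Step 4: y^k = 2.25, reduced costs: (5.0, 11.75)
  x^k = (0.0, 0.0), subgradient = b - a^T x = 19.0
  y^{k+1} = 2.25 + 0.25*19.0 = 7.0
Dual objective at y_4 = 7.0: reduced costs (-14.0, 7.0), box minimizer x = (12.0, 0.0)
g(y_4) = b*y + (c1 - a1*y)*x1 + (c2 - a2*y)*x2 = 19*7.0 + (-14.0)*12.0 + 7.0*0.0 = 133.0 - 168.0 + 0.0 = -35.0


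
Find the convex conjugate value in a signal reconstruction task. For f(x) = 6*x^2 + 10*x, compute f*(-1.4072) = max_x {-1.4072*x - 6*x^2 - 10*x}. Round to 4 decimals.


f*(y) = sup_x {y*x - a*x^2 - b*x} = sup_x {(y-b)*x - a*x^2}
FOC: (y - b) - 2a*x = 0 => x* = (y - b)/(2a)
x* = (-1.4072 - 10)/(2*6) = -0.9506
f*(-1.4072) = (y-b)^2/(4a) = (-1.4072 - 10)^2/(4*6)
= 130.1242/24 = 5.4218


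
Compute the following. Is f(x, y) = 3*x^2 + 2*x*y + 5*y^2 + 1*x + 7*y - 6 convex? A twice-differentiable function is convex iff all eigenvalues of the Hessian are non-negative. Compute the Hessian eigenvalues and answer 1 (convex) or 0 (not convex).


The Hessian of f(x,y) = 3*x^2 + 2*x*y + 5*y^2 + 1*x + 7*y - 6 is:
H = [[6, 2], [2, 10]]
Trace = 6 + 10 = 16
Determinant = 6*10 - (2)^2 = 56
Discriminant = (16)^2 - 4*56 = 32.0
Eigenvalues: lambda_1 = 5.1716, lambda_2 = 10.8284
The function is convex.

1


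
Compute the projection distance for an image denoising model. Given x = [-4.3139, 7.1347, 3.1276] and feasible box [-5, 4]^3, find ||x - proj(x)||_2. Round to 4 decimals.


Project each component onto [-5, 4].
clip(-4.3139) = -4.3139, clip(7.1347) = 4.0, clip(3.1276) = 3.1276
Projection = [-4.3139, 4.0, 3.1276]
Squared diffs: [0.0, 9.8263, 0.0]
Distance = sqrt(9.8263) = 3.1347


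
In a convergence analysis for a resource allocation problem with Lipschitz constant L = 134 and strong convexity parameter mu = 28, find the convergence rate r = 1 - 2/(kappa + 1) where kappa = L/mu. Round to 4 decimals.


Step 1: Compute the condition number.
kappa = L/mu = 134/28 = 4.7857
Step 2: Compute the convergence rate.
r = 1 - 2/(kappa + 1) = 1 - 2*mu/(L + mu) = (L - mu)/(L + mu) = 106/162 = 0.6543


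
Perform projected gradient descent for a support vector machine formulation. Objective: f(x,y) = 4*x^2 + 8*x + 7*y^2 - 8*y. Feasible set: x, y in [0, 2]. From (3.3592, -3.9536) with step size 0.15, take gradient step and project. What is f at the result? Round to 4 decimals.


Step 1: Compute gradient at (3.3592, -3.9536).
grad_x = 2*4*3.3592 + 8 = 34.8736
grad_y = 2*7*-3.9536 - 8 = -63.3504
Step 2: Gradient step.
x_raw = 3.3592 - 0.15*34.8736 = -1.8718
y_raw = -3.9536 - 0.15*-63.3504 = 5.549
Step 3: Project onto [0, 2].
x_proj = clip(-1.8718) = 0.0
y_proj = clip(5.549) = 2.0
Step 4: Evaluate f.
f(0.0, 2.0) = 12.0


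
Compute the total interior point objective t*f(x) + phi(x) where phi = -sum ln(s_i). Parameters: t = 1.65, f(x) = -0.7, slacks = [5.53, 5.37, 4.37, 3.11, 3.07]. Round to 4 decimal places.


Step 1: Compute log-barrier.
ln values: [1.7102, 1.6808, 1.4748, 1.1346, 1.1217]
phi = -(1.7102 + 1.6808 + 1.4748 + 1.1346 + 1.1217) = -7.1221
Step 2: Compute augmented objective.
t*f(x) = 1.65*-0.7 = -1.155
Total = -1.155 - 7.1221 = -8.2771


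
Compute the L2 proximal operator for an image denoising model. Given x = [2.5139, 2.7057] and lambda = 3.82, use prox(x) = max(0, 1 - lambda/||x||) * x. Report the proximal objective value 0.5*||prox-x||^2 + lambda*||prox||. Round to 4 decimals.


Step 1: Compute ||x||.
||x|| = 3.6933
Step 2: Compute scaling factor.
scale = max(0, 1 - 3.82/3.6933) = 0.0
Step 3: prox(x) = [0.0, 0.0]
||prox(x)|| = 0.0
Step 4: Proximal objective.
0.5*||prox-x||^2 = 6.8203
lambda*||prox|| = 0.0
Total = 6.8203


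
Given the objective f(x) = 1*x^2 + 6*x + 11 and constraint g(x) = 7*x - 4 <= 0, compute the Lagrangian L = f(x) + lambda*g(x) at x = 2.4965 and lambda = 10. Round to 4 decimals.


Step 1: Evaluate f(x).
f(2.4965) = 1*2.4965^2 + 6*2.4965 + 11 = 32.2115
Step 2: Evaluate g(x).
g(2.4965) = 7*2.4965 - 4 = 13.4755
Step 3: Compute Lagrangian.
L = 32.2115 + 10*13.4755 = 166.9665


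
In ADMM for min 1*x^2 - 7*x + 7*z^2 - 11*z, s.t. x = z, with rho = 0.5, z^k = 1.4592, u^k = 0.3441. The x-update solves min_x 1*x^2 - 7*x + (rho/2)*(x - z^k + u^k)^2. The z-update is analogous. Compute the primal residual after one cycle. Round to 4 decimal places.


ADMM iteration with rho = 0.5, z^k = 1.4592, u^k = 0.3441
Step 1: x-update.
Minimize 1*x^2 - 7*x + (0.5/2)*(x - 1.4592 + 0.3441)^2
FOC: (2*1 + 0.5)*x = 7 + 0.5*(1.4592 - 0.3441)
x^{k+1} = 3.023
Step 2: z-update.
Minimize 7*z^2 - 11*z + (0.5/2)*(3.023 - z + 0.3441)^2
FOC: (2*7 + 0.5)*z = 11 + 0.5*(3.023 + 0.3441)
z^{k+1} = 0.8747
Step 3: u-update.
u^{k+1} = 0.3441 + 3.023 - 0.8747 = 2.4924
Step 4: Primal residual = |3.023 - 0.8747| = 2.1483


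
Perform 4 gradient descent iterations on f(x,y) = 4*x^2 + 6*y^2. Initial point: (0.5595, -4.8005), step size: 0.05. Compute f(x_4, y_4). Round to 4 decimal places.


Gradient descent on f(x,y) = 4*x^2 + 6*y^2.
Starting point: (0.5595, -4.8005), alpha = 0.05
Step 1: grad_x = 2*4*0.5595 = 4.476, grad_y = 2*6*-4.8005 = -57.606
  x_1 = 0.5595 - 0.05*4.476 = 0.3357
  y_1 = -4.8005 - 0.05*-57.606 = -1.9202
Step 2: grad_x = 2*4*0.3357 = 2.6856, grad_y = 2*6*-1.9202 = -23.0424
  x_2 = 0.3357 - 0.05*2.6856 = 0.2014
  y_2 = -1.9202 - 0.05*-23.0424 = -0.7681
Step 3: grad_x = 2*4*0.2014 = 1.6114, grad_y = 2*6*-0.7681 = -9.217
  x_3 = 0.2014 - 0.05*1.6114 = 0.1209
  y_3 = -0.7681 - 0.05*-9.217 = -0.3072
Step 4: grad_x = 2*4*0.1209 = 0.9668, grad_y = 2*6*-0.3072 = -3.6868
  x_4 = 0.1209 - 0.05*0.9668 = 0.0725
  y_4 = -0.3072 - 0.05*-3.6868 = -0.1229
f(0.0725, -0.1229) = 4*0.0725^2 + 6*(-0.1229)^2 = 0.1116


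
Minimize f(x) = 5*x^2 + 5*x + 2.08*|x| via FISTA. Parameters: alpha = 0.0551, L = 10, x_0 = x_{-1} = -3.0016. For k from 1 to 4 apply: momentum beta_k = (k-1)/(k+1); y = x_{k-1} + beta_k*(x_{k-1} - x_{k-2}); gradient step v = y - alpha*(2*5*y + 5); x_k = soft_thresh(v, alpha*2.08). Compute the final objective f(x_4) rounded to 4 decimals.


FISTA on f(x) = 5*x^2 + 5*x + 2.08*|x|
L = 10, alpha = 0.0551
Iteration 1: beta = 0.0, y = -3.0016 + 0.0*(-3.0016 + 3.0016) = -3.0016
  grad(y) = -25.016, v = y - alpha*grad = -1.6232
  prox(v) = soft_thresh(-1.6232, 0.1146) = -1.5086
Iteration 2: beta = 0.3333, y = -1.5086 + 0.3333*(-1.5086 + 3.0016) = -1.0109
  grad(y) = -5.1095, v = y - alpha*grad = -0.7294
  prox(v) = soft_thresh(-0.7294, 0.1146) = -0.6148
Iteration 3: beta = 0.5, y = -0.6148 + 0.5*(-0.6148 + 1.5086) = -0.1679
  grad(y) = 3.3209, v = y - alpha*grad = -0.3509
  prox(v) = soft_thresh(-0.3509, 0.1146) = -0.2363
Iteration 4: beta = 0.6, y = -0.2363 + 0.6*(-0.2363 + 0.6148) = -0.0092
  grad(y) = 4.9083, v = y - alpha*grad = -0.2796
  prox(v) = soft_thresh(-0.2796, 0.1146) = -0.165
f(x_4) = 5*(-0.165)^2 + 5*(-0.165) + 2.08*|-0.165| = -0.3457


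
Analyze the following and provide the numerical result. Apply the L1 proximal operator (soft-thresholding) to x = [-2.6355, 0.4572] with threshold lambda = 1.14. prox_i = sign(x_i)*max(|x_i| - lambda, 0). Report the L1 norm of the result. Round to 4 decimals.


Soft-thresholding with lambda = 1.14:
prox(-2.6355) = sign(-2.6355)*max(|-2.6355| - 1.14, 0) = -1.4955
prox(0.4572) = sign(0.4572)*max(|0.4572| - 1.14, 0) = 0.0
prox(x) = [-1.4955, 0.0]
||prox(x)||_1 = 1.4955 + 0.0 = 1.4955


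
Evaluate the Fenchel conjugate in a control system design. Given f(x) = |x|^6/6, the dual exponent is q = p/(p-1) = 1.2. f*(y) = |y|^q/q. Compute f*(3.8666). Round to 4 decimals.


The conjugate exponent q satisfies 1/p + 1/q = 1.
p = 6, so q = 6/(6 - 1) = 1.2
|y|^q = 3.8666^1.2 = 5.0675
f*(3.8666) = 5.0675 / 1.2 = 4.2229


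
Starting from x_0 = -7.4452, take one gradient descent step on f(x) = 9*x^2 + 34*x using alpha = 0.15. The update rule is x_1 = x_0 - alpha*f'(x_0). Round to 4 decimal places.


We compute the gradient at x_0 and apply the update.
f'(x) = 18*x + 34
f'(-7.4452) = 18*-7.4452 + 34 = -100.0136
x_1 = -7.4452 - 0.15*-100.0136 = 7.5568


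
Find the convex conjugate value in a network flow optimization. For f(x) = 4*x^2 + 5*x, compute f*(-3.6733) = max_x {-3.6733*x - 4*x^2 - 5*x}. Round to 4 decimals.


f*(y) = sup_x {y*x - a*x^2 - b*x} = sup_x {(y-b)*x - a*x^2}
FOC: (y - b) - 2a*x = 0 => x* = (y - b)/(2a)
x* = (-3.6733 - 5)/(2*4) = -1.0842
f*(-3.6733) = (y-b)^2/(4a) = (-3.6733 - 5)^2/(4*4)
= 75.2261/16 = 4.7016


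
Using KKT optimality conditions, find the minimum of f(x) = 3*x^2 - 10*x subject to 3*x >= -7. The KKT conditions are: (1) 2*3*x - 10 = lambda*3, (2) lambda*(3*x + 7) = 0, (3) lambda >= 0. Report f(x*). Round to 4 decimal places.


Step 1: Try lambda = 0 (constraint inactive).
Stationarity: 2*3*x - 10 = 0
x* = 10/(2*3) = 5/3 = 1.6667 (rounded; the exact value 5/3 is used below)
Check constraint: 3*1.6667 = 5.0001 >= -7 -- satisfied.
Step 2: Compute optimal value.
f(x*) = 3*(5/3)^2 - 10*(5/3) = -8.3333


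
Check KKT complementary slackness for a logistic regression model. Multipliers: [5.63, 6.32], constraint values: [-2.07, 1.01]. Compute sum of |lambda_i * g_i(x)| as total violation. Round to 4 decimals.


KKT complementary slackness check:
lambda_1 * g_1 = 5.63 * -2.07 = -11.6541
lambda_2 * g_2 = 6.32 * 1.01 = 6.3832
Total violation = 11.6541 + 6.3832 = 18.0373


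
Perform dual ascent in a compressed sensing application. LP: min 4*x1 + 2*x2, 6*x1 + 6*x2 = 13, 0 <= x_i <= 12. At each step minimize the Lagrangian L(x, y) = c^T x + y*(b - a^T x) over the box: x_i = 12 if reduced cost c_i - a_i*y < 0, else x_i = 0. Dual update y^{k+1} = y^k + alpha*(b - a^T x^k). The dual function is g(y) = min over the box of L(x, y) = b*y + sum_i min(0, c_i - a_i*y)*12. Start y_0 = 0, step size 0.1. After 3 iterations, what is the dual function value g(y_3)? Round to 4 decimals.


Dual ascent for LP: min 4*x1 + 2*x2, 6*x1 + 6*x2 = 13, 0 <= x_i <= 12
Step 1: y^k = 0.0, reduced costs: (4.0, 2.0)
  x^k = (0.0, 0.0), subgradient = b - a^T x = 13.0
  y^{k+1} = 0.0 + 0.1*13.0 = 1.3
Step 2: y^k = 1.3, reduced costs: (-3.8, -5.8)
  x^k = (12.0, 12.0), subgradient = b - a^T x = -131.0
  y^{k+1} = 1.3 + 0.1*-131.0 = -11.8
Step 3: y^k = -11.8, reduced costs: (74.8, 72.8)
  x^k = (0.0, 0.0), subgradient = b - a^T x = 13.0
  y^{k+1} = -11.8 + 0.1*13.0 = -10.5
Dual objective at y_3 = -10.5: reduced costs (67.0, 65.0), box minimizer x = (0.0, 0.0)
g(y_3) = b*y + (c1 - a1*y)*x1 + (c2 - a2*y)*x2 = 13*(-10.5) + 67.0*0.0 + 65.0*0.0 = -136.5 + 0.0 + 0.0 = -136.5


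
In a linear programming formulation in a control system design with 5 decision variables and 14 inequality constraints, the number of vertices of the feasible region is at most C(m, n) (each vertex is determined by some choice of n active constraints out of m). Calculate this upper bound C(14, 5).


Each vertex corresponds to some choice of n active constraints out of m, so the number of vertices is at most C(m, n) = m! / (n!(m-n)!).
m = 14, n = 5
Numerator: 14 * 13 * 12 * 11 * 10
Denominator: 5! = 120
C(14, 5) = 2002


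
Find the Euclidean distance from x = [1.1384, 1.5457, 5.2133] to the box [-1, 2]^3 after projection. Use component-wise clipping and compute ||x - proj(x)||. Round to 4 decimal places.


Project each component onto [-1, 2].
clip(1.1384) = 1.1384, clip(1.5457) = 1.5457, clip(5.2133) = 2.0
Projection = [1.1384, 1.5457, 2.0]
Squared diffs: [0.0, 0.0, 10.3253]
Distance = sqrt(10.3253) = 3.2133


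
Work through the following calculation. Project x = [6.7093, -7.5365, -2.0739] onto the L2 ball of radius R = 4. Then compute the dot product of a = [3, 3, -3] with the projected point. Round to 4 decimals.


Step 1: Compute ||x|| (intermediates to 6 decimals).
||x|| = sqrt(6.7093^2 + (-7.5365)^2 + (-2.0739)^2) = 10.301194
Step 2: Project.
Since ||x|| > R, scale = R/||x|| = 4/10.301194 = 0.388305, proj(x) = scale * x
proj(x) = [2.605255, -2.926461, -0.805306]
Step 3: Dot product.
a^T * proj(x) = 3*2.605255 + 3*(-2.926461) - 3*(-0.805306) = 1.4523


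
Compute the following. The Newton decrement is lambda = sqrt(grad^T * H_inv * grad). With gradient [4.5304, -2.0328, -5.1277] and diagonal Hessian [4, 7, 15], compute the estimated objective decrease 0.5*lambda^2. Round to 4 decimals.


Step 1: H is diagonal, so H^(-1) * g = [1.1326, -0.2904, -0.3418].
Step 2: g^T H^(-1) g = sum_i g_i^2 / H_ii
  = (4.5304)^2/4 + (-2.0328)^2/7 + (-5.1277)^2/15
  = 5.1311 + 0.5903 + 1.7529 = 7.4743
Step 3: Objective decrease = 0.5 * g^T H^(-1) g = 3.7372


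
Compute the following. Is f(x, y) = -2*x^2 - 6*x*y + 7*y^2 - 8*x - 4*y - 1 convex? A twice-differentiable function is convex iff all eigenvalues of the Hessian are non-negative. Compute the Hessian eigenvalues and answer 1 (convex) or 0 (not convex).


The Hessian of f(x,y) = -2*x^2 - 6*x*y + 7*y^2 - 8*x - 4*y - 1 is:
H = [[-4, -6], [-6, 14]]
Trace = -4 + 14 = 10
Determinant = -4*14 - (-6)^2 = -92
Discriminant = (10)^2 - 4*-92 = 468.0
Eigenvalues: lambda_1 = -5.8167, lambda_2 = 15.8167
The function is not convex.

0


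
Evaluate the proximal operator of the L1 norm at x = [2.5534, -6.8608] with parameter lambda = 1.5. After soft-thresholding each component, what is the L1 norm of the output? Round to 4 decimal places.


Soft-thresholding with lambda = 1.5:
prox(2.5534) = sign(2.5534)*max(|2.5534| - 1.5, 0) = 1.0534
prox(-6.8608) = sign(-6.8608)*max(|-6.8608| - 1.5, 0) = -5.3608
prox(x) = [1.0534, -5.3608]
||prox(x)||_1 = 1.0534 + 5.3608 = 6.4142


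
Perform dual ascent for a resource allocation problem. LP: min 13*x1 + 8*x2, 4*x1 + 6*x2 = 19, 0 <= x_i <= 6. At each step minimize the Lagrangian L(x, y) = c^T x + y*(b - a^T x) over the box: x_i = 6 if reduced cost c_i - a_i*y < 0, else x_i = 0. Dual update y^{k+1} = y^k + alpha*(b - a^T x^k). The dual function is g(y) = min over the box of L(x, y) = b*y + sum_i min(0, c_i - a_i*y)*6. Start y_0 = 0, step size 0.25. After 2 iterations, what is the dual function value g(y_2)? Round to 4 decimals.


Dual ascent for LP: min 13*x1 + 8*x2, 4*x1 + 6*x2 = 19, 0 <= x_i <= 6
Step 1: y^k = 0.0, reduced costs: (13.0, 8.0)
  x^k = (0.0, 0.0), subgradient = b - a^T x = 19.0
  y^{k+1} = 0.0 + 0.25*19.0 = 4.75
Step 2: y^k = 4.75, reduced costs: (-6.0, -20.5)
  x^k = (6.0, 6.0), subgradient = b - a^T x = -41.0
  y^{k+1} = 4.75 + 0.25*-41.0 = -5.5
Dual objective at y_2 = -5.5: reduced costs (35.0, 41.0), box minimizer x = (0.0, 0.0)
g(y_2) = b*y + (c1 - a1*y)*x1 + (c2 - a2*y)*x2 = 19*(-5.5) + 35.0*0.0 + 41.0*0.0 = -104.5 + 0.0 + 0.0 = -104.5


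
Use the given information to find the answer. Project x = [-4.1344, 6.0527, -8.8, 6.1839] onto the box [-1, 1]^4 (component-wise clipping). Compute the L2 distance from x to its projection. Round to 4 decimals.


Project each component onto [-1, 1].
clip(-4.1344) = -1.0, clip(6.0527) = 1.0, clip(-8.8) = -1.0, clip(6.1839) = 1.0
Projection = [-1.0, 1.0, -1.0, 1.0]
Squared diffs: [9.8245, 25.5298, 60.84, 26.8728]
Distance = sqrt(123.0671) = 11.0936


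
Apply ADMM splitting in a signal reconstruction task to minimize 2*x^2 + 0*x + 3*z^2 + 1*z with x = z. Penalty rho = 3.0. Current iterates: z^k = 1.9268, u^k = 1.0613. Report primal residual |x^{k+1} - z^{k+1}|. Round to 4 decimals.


ADMM iteration with rho = 3.0, z^k = 1.9268, u^k = 1.0613
Step 1: x-update.
Minimize 2*x^2 + 0*x + (3.0/2)*(x - 1.9268 + 1.0613)^2
FOC: (2*2 + 3.0)*x = 0 + 3.0*(1.9268 - 1.0613)
x^{k+1} = 0.3709
Step 2: z-update.
Minimize 3*z^2 + 1*z + (3.0/2)*(0.3709 - z + 1.0613)^2
FOC: (2*3 + 3.0)*z = -1 + 3.0*(0.3709 + 1.0613)
z^{k+1} = 0.3663
Step 3: u-update.
u^{k+1} = 1.0613 + 0.3709 - 0.3663 = 1.0659
Step 4: Primal residual = |0.3709 - 0.3663| = 0.0046


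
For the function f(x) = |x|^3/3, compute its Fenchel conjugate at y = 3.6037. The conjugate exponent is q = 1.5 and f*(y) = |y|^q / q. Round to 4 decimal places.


The conjugate exponent q satisfies 1/p + 1/q = 1.
p = 3, so q = 3/(3 - 1) = 1.5
|y|^q = 3.6037^1.5 = 6.8411
f*(3.6037) = 6.8411 / 1.5 = 4.5607


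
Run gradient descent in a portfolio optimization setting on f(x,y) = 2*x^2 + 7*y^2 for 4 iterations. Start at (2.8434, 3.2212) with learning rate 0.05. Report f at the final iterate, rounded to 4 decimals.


Gradient descent on f(x,y) = 2*x^2 + 7*y^2.
Starting point: (2.8434, 3.2212), alpha = 0.05
Step 1: grad_x = 2*2*2.8434 = 11.3736, grad_y = 2*7*3.2212 = 45.0968
  x_1 = 2.8434 - 0.05*11.3736 = 2.2747
  y_1 = 3.2212 - 0.05*45.0968 = 0.9664
Step 2: grad_x = 2*2*2.2747 = 9.0989, grad_y = 2*7*0.9664 = 13.529
  x_2 = 2.2747 - 0.05*9.0989 = 1.8198
  y_2 = 0.9664 - 0.05*13.529 = 0.2899
Step 3: grad_x = 2*2*1.8198 = 7.2791, grad_y = 2*7*0.2899 = 4.0587
  x_3 = 1.8198 - 0.05*7.2791 = 1.4558
  y_3 = 0.2899 - 0.05*4.0587 = 0.087
Step 4: grad_x = 2*2*1.4558 = 5.8233, grad_y = 2*7*0.087 = 1.2176
  x_4 = 1.4558 - 0.05*5.8233 = 1.1647
  y_4 = 0.087 - 0.05*1.2176 = 0.0261
f(1.1647, 0.0261) = 2*1.1647^2 + 7*0.0261^2 = 2.7176


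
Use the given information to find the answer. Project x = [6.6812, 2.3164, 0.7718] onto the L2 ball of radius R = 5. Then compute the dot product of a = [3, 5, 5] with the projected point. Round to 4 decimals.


Step 1: Compute ||x|| (intermediates to 6 decimals).
||x|| = sqrt(6.6812^2 + 2.3164^2 + 0.7718^2) = 7.113355
Step 2: Project.
Since ||x|| > R, scale = R/||x|| = 5/7.113355 = 0.702903, proj(x) = scale * x
proj(x) = [4.696236, 1.628205, 0.542501]
Step 3: Dot product.
a^T * proj(x) = 3*4.696236 + 5*1.628205 + 5*0.542501 = 24.9422


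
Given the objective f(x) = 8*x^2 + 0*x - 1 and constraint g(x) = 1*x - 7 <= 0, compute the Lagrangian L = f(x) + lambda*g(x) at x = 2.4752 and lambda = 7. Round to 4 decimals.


Step 1: Evaluate f(x).
f(2.4752) = 8*2.4752^2 + 0*2.4752 - 1 = 48.0129
Step 2: Evaluate g(x).
g(2.4752) = 1*2.4752 - 7 = -4.5248
Step 3: Compute Lagrangian.
L = 48.0129 + 7*-4.5248 = 16.3393


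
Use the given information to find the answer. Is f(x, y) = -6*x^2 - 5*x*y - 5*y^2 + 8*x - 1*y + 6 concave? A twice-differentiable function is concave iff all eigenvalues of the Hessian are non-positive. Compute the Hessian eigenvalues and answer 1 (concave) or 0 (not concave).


The Hessian of f(x,y) = -6*x^2 - 5*x*y - 5*y^2 + 8*x - 1*y + 6 is:
H = [[-12, -5], [-5, -10]]
Trace = -12 - 10 = -22
Determinant = -12*-10 - (-5)^2 = 95
Discriminant = (-22)^2 - 4*95 = 104.0
Eigenvalues: lambda_1 = -16.099, lambda_2 = -5.901
The function is concave.

1


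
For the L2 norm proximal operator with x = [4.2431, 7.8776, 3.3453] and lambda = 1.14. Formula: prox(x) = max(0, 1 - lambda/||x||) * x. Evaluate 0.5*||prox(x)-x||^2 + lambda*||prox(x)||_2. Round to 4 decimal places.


Step 1: Compute ||x||.
||x|| = 9.5526
Step 2: Compute scaling factor.
scale = max(0, 1 - 1.14/9.5526) = 0.8807
Step 3: prox(x) = [3.7367, 6.9375, 2.9461]
||prox(x)|| = 8.4126
Step 4: Proximal objective.
0.5*||prox-x||^2 = 0.6498
lambda*||prox|| = 9.5904
Total = 10.2401


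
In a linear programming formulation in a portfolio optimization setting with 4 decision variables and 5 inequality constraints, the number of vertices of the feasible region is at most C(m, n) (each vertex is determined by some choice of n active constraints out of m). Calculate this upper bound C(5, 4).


Each vertex corresponds to some choice of n active constraints out of m, so the number of vertices is at most C(m, n) = m! / (n!(m-n)!).
m = 5, n = 4
Numerator: 5 * 4 * 3 * 2
Denominator: 4! = 24
C(5, 4) = 5


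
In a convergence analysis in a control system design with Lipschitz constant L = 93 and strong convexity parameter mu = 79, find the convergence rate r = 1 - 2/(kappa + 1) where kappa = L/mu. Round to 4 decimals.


Step 1: Compute the condition number.
kappa = L/mu = 93/79 = 1.1772
Step 2: Compute the convergence rate.
r = 1 - 2/(kappa + 1) = 1 - 2*mu/(L + mu) = (L - mu)/(L + mu) = 14/172 = 0.0814


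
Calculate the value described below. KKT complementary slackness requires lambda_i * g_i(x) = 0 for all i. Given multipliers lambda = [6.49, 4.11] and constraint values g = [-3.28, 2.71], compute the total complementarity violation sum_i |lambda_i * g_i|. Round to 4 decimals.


KKT complementary slackness check:
lambda_1 * g_1 = 6.49 * -3.28 = -21.2872
lambda_2 * g_2 = 4.11 * 2.71 = 11.1381
Total violation = 21.2872 + 11.1381 = 32.4253


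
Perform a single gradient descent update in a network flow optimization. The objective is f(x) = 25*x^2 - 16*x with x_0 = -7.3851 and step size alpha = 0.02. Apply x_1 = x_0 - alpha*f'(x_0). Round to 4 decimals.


We compute the gradient at x_0 and apply the update.
f'(x) = 50*x - 16
f'(-7.3851) = 50*-7.3851 - 16 = -385.255
x_1 = -7.3851 - 0.02*-385.255 = 0.32


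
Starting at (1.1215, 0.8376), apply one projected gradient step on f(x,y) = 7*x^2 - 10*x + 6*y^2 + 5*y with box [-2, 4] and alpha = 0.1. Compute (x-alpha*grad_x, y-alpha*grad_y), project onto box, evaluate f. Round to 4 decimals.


Step 1: Compute gradient at (1.1215, 0.8376).
grad_x = 2*7*1.1215 - 10 = 5.701
grad_y = 2*6*0.8376 + 5 = 15.0512
Step 2: Gradient step.
x_raw = 1.1215 - 0.1*5.701 = 0.5514
y_raw = 0.8376 - 0.1*15.0512 = -0.6675
Step 3: Project onto [-2, 4].
x_proj = clip(0.5514) = 0.5514
y_proj = clip(-0.6675) = -0.6675
Step 4: Evaluate f.
f(0.5514, -0.6675) = -4.0498


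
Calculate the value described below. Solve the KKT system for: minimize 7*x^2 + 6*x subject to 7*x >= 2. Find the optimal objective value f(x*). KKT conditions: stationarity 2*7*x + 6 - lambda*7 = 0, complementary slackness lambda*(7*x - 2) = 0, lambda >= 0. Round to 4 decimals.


Step 1: Try lambda = 0 (constraint inactive).
x_unc = -6/(2*7) = -0.4286
Check: 7*-0.4286 = -3.0002 < 2 -- violated!
Step 2: Constraint must be active: 7*x = 2
x* = 2/7 = 0.2857 (rounded; the exact value 2/7 is used below)
lambda = (2*7*(2/7) + 6)/7 = 1.4286
Step 3: Compute optimal value.
f(x*) = 7*(2/7)^2 + 6*(2/7) = 2.2857


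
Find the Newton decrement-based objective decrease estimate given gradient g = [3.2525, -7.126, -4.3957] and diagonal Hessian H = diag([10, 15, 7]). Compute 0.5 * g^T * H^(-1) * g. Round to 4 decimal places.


Step 1: H is diagonal, so H^(-1) * g = [0.3253, -0.4751, -0.628].
Step 2: g^T H^(-1) g = sum_i g_i^2 / H_ii
  = (3.2525)^2/10 + (-7.126)^2/15 + (-4.3957)^2/7
  = 1.0579 + 3.3853 + 2.7603 = 7.2035
Step 3: Objective decrease = 0.5 * g^T H^(-1) g = 3.6018


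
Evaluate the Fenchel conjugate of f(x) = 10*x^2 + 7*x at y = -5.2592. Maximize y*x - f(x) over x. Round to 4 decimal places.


f*(y) = sup_x {y*x - a*x^2 - b*x} = sup_x {(y-b)*x - a*x^2}
FOC: (y - b) - 2a*x = 0 => x* = (y - b)/(2a)
x* = (-5.2592 - 7)/(2*10) = -0.613
f*(-5.2592) = (y-b)^2/(4a) = (-5.2592 - 7)^2/(4*10)
= 150.288/40 = 3.7572


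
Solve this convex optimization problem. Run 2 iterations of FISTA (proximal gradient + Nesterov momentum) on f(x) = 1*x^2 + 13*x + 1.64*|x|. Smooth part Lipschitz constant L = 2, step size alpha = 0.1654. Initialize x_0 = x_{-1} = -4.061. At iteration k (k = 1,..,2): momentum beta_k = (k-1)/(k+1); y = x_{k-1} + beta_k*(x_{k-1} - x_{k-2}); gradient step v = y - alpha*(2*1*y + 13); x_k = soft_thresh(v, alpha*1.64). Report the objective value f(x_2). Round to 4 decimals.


FISTA on f(x) = 1*x^2 + 13*x + 1.64*|x|
L = 2, alpha = 0.1654
Iteration 1: beta = 0.0, y = -4.061 + 0.0*(-4.061 + 4.061) = -4.061
  grad(y) = 4.878, v = y - alpha*grad = -4.8678
  prox(v) = soft_thresh(-4.8678, 0.2713) = -4.5966
Iteration 2: beta = 0.3333, y = -4.5966 + 0.3333*(-4.5966 + 4.061) = -4.7751
  grad(y) = 3.4498, v = y - alpha*grad = -5.3457
  prox(v) = soft_thresh(-5.3457, 0.2713) = -5.0744
f(x_2) = 1*(-5.0744)^2 + 13*(-5.0744) + 1.64*|-5.0744| = -31.8957


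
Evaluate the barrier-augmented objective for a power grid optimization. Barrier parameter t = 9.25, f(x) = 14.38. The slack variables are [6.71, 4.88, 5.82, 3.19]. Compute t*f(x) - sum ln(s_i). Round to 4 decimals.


Step 1: Compute log-barrier.
ln values: [1.9036, 1.5851, 1.7613, 1.16]
phi = -(1.9036 + 1.5851 + 1.7613 + 1.16) = -6.4101
Step 2: Compute augmented objective.
t*f(x) = 9.25*14.38 = 133.015
Total = 133.015 - 6.4101 = 126.6049


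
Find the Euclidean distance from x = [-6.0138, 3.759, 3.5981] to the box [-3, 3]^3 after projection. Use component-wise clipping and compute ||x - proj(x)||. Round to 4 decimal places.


Project each component onto [-3, 3].
clip(-6.0138) = -3.0, clip(3.759) = 3.0, clip(3.5981) = 3.0
Projection = [-3.0, 3.0, 3.0]
Squared diffs: [9.083, 0.5761, 0.3577]
Distance = sqrt(10.0168) = 3.1649


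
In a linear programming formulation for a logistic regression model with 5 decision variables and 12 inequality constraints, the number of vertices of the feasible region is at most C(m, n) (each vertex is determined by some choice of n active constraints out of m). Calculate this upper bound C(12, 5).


Each vertex corresponds to some choice of n active constraints out of m, so the number of vertices is at most C(m, n) = m! / (n!(m-n)!).
m = 12, n = 5
Numerator: 12 * 11 * 10 * 9 * 8
Denominator: 5! = 120
C(12, 5) = 792


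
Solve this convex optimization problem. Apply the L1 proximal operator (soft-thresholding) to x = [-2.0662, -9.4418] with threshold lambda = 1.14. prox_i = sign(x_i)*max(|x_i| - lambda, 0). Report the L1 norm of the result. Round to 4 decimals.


Soft-thresholding with lambda = 1.14:
prox(-2.0662) = sign(-2.0662)*max(|-2.0662| - 1.14, 0) = -0.9262
prox(-9.4418) = sign(-9.4418)*max(|-9.4418| - 1.14, 0) = -8.3018
prox(x) = [-0.9262, -8.3018]
||prox(x)||_1 = 0.9262 + 8.3018 = 9.228


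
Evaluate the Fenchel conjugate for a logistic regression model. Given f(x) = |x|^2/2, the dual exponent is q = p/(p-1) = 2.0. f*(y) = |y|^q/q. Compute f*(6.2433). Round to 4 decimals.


The conjugate exponent q satisfies 1/p + 1/q = 1.
p = 2, so q = 2/(2 - 1) = 2.0
|y|^q = 6.2433^2.0 = 38.9788
f*(6.2433) = 38.9788 / 2.0 = 19.4894


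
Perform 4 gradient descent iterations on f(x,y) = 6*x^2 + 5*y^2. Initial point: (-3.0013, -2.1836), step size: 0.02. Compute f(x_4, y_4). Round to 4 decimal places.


Gradient descent on f(x,y) = 6*x^2 + 5*y^2.
Starting point: (-3.0013, -2.1836), alpha = 0.02
Step 1: grad_x = 2*6*-3.0013 = -36.0156, grad_y = 2*5*-2.1836 = -21.836
  x_1 = -3.0013 - 0.02*-36.0156 = -2.281
  y_1 = -2.1836 - 0.02*-21.836 = -1.7469
Step 2: grad_x = 2*6*-2.281 = -27.3719, grad_y = 2*5*-1.7469 = -17.4688
  x_2 = -2.281 - 0.02*-27.3719 = -1.7336
  y_2 = -1.7469 - 0.02*-17.4688 = -1.3975
Step 3: grad_x = 2*6*-1.7336 = -20.8026, grad_y = 2*5*-1.3975 = -13.975
  x_3 = -1.7336 - 0.02*-20.8026 = -1.3175
  y_3 = -1.3975 - 0.02*-13.975 = -1.118
Step 4: grad_x = 2*6*-1.3175 = -15.81, grad_y = 2*5*-1.118 = -11.18
  x_4 = -1.3175 - 0.02*-15.81 = -1.0013
  y_4 = -1.118 - 0.02*-11.18 = -0.8944
f(-1.0013, -0.8944) = 6*(-1.0013)^2 + 5*(-0.8944)^2 = 10.0154


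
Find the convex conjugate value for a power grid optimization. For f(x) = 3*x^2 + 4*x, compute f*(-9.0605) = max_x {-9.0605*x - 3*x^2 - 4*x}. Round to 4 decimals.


f*(y) = sup_x {y*x - a*x^2 - b*x} = sup_x {(y-b)*x - a*x^2}
FOC: (y - b) - 2a*x = 0 => x* = (y - b)/(2a)
x* = (-9.0605 - 4)/(2*3) = -2.1768
f*(-9.0605) = (y-b)^2/(4a) = (-9.0605 - 4)^2/(4*3)
= 170.5767/12 = 14.2147


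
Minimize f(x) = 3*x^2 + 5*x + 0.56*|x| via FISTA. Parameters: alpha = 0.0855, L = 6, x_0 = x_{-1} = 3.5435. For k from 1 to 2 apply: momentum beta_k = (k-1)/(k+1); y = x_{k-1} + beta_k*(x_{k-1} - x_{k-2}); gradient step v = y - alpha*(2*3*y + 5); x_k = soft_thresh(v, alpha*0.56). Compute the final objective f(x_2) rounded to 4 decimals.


FISTA on f(x) = 3*x^2 + 5*x + 0.56*|x|
L = 6, alpha = 0.0855
Iteration 1: beta = 0.0, y = 3.5435 + 0.0*(3.5435 - 3.5435) = 3.5435
  grad(y) = 26.261, v = y - alpha*grad = 1.2982
  prox(v) = soft_thresh(1.2982, 0.0479) = 1.2503
Iteration 2: beta = 0.3333, y = 1.2503 + 0.3333*(1.2503 - 3.5435) = 0.4859
  grad(y) = 7.9154, v = y - alpha*grad = -0.1909
  prox(v) = soft_thresh(-0.1909, 0.0479) = -0.143
f(x_2) = 3*(-0.143)^2 + 5*(-0.143) + 0.56*|-0.143| = -0.5735


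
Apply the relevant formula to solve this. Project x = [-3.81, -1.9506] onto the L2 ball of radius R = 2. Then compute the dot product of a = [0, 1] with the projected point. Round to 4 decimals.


Step 1: Compute ||x|| (intermediates to 6 decimals).
||x|| = sqrt((-3.81)^2 + (-1.9506)^2) = 4.280297
Step 2: Project.
Since ||x|| > R, scale = R/||x|| = 2/4.280297 = 0.467257, proj(x) = scale * x
proj(x) = [-1.780249, -0.911432]
Step 3: Dot product.
a^T * proj(x) = 0*(-1.780249) + 1*(-0.911432) = -0.9114


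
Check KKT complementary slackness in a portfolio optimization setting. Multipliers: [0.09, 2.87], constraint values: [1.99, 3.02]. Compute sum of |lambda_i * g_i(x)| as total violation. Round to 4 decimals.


KKT complementary slackness check:
lambda_1 * g_1 = 0.09 * 1.99 = 0.1791
lambda_2 * g_2 = 2.87 * 3.02 = 8.6674
Total violation = 0.1791 + 8.6674 = 8.8465


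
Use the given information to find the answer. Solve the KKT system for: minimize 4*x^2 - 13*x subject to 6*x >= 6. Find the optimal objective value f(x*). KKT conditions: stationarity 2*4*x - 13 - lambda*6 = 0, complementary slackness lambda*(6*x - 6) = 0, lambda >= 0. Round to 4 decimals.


Step 1: Try lambda = 0 (constraint inactive).
Stationarity: 2*4*x - 13 = 0
x* = 13/(2*4) = 1.625
Check constraint: 6*1.625 = 9.75 >= 6 -- satisfied.
Step 2: Compute optimal value.
f(x*) = 4*1.625^2 - 13*1.625 = -10.5625
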